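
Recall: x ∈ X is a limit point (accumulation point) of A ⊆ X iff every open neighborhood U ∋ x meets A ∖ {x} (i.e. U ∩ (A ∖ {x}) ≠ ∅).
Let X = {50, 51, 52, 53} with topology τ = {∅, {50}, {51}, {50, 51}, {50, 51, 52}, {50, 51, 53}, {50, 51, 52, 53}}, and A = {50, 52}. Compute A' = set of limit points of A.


A' = {52, 53}

For each x ∈ X, list the open sets U ∈ τ with x ∈ U, then check whether U ∩ (A ∖ {x}) ≠ ∅ for every such U.
  x = 50: open {50} ∋ x has {50} ∩ (A ∖ {50}) = ∅, so x is NOT a limit point.
  x = 51: open {51} ∋ x has {51} ∩ (A ∖ {51}) = ∅, so x is NOT a limit point.
  x = 52: opens ∋ x are {50, 51, 52}, {50, 51, 52, 53}; each meets A ∖ {52}, so x IS a limit point.
  x = 53: opens ∋ x are {50, 51, 53}, {50, 51, 52, 53}; each meets A ∖ {53}, so x IS a limit point.
Collecting: A' = {52, 53}.


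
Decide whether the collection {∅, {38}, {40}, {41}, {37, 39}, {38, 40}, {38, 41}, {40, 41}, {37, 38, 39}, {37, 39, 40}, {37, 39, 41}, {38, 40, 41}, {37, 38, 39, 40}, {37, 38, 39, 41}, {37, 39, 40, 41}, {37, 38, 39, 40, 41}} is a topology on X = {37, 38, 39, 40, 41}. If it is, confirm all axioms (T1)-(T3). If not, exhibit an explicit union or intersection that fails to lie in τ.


τ IS a topology on X.

Axiom (T1): ∅ ∈ τ? Yes; X ∈ τ? Yes.
Axiom (T2/T3): check pairwise unions and intersections of members of τ.
All pairwise intersections and unions checked — each lies in τ. Therefore τ satisfies (T1), (T2), (T3): it IS a topology on X.


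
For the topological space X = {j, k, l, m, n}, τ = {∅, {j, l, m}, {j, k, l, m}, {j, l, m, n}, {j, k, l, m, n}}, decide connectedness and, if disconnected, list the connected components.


(X, τ) is connected.

Find clopen sets (U ∈ τ with X ∖ U ∈ τ):
  U = ∅, X ∖ U = {j, k, l, m, n} — both open, so U is clopen.
  U = {j, k, l, m, n}, X ∖ U = ∅ — both open, so U is clopen.
Only trivial clopens (∅ and X) exist, so (X, τ) is connected.
Compute connected components by grouping points that agree on all clopens:
  component: {j, k, l, m, n}


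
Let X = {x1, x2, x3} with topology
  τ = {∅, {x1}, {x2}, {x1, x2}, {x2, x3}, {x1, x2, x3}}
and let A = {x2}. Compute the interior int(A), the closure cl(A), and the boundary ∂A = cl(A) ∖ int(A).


int(A) = {x2}, cl(A) = {x2, x3}, ∂A = {x3}.

Closed sets in (X, τ) are complements of opens:
  closed(X, τ) = {∅, {x1}, {x3}, {x1, x3}, {x2, x3}, {x1, x2, x3}}.
int(A) = ⋃ {U ∈ τ : U ⊆ A}. Opens contained in A: ∅, {x2}.
Taking the union of these: int(A) = {x2}.
cl(A) = ⋂ {C closed : A ⊆ C}. Closed sets containing A: {x2, x3}, {x1, x2, x3}.
Intersecting these: cl(A) = {x2, x3}.
∂A = cl(A) ∖ int(A) = {x2, x3} ∖ {x2} = {x3}.


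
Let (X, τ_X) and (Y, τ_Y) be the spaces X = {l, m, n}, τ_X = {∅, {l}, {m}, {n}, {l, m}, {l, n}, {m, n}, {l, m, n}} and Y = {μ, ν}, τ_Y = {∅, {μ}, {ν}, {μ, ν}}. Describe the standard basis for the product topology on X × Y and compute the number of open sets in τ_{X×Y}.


Basis B = {∅ × ∅, {l} × {μ}, {l} × {ν}, {m} × {μ}, {m} × {ν}, {n} × {μ}, {n} × {ν}, {l} × {μ, ν}, {l, m} × {μ}, {l, n} × {μ}, {l, m} × {ν}, {l, n} × {ν}, {m} × {μ, ν}, {m, n} × {μ}, {m, n} × {ν}, {n} × {μ, ν}, {l, m, n} × {μ}, {l, m, n} × {ν}, {l, m} × {μ, ν}, {l, n} × {μ, ν}, {m, n} × {μ, ν}, {l, m, n} × {μ, ν}}; |τ_{X×Y}| = 64.

Enumerate products U × V with U ∈ τ_X, V ∈ τ_Y (deduplicated):
  ∅ × ∅ = {} (∅)
  {l} × {μ} = {(l,μ)}
  {l} × {ν} = {(l,ν)}
  {m} × {μ} = {(m,μ)}
  {m} × {ν} = {(m,ν)}
  {n} × {μ} = {(n,μ)}
  {n} × {ν} = {(n,ν)}
  {l} × {μ, ν} = {(l,μ), (l,ν)}
  {l, m} × {μ} = {(l,μ), (m,μ)}
  {l, n} × {μ} = {(l,μ), (n,μ)}
  {l, m} × {ν} = {(l,ν), (m,ν)}
  {l, n} × {ν} = {(l,ν), (n,ν)}
  {m} × {μ, ν} = {(m,μ), (m,ν)}
  {m, n} × {μ} = {(m,μ), (n,μ)}
  {m, n} × {ν} = {(m,ν), (n,ν)}
  {n} × {μ, ν} = {(n,μ), (n,ν)}
  {l, m, n} × {μ} = {(l,μ), (m,μ), (n,μ)}
  {l, m, n} × {ν} = {(l,ν), (m,ν), (n,ν)}
  {l, m} × {μ, ν} = {(l,μ), (l,ν), (m,μ), (m,ν)}
  {l, n} × {μ, ν} = {(l,μ), (l,ν), (n,μ), (n,ν)}
  {m, n} × {μ, ν} = {(m,μ), (m,ν), (n,μ), (n,ν)}
  {l, m, n} × {μ, ν} = {(l,μ), (l,ν), (m,μ), (m,ν), (n,μ), (n,ν)}
These 22 distinct sets form the basis B.
Close under arbitrary unions to get τ_{X×Y}; counting gives |τ_{X×Y}| = 64.


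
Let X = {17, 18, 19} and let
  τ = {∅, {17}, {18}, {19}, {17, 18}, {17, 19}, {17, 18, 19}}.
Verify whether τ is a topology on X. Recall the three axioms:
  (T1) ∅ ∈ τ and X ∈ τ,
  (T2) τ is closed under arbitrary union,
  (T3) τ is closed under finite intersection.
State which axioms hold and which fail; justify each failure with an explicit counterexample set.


τ is NOT a topology on X.

Axiom (T1): ∅ ∈ τ? Yes; X ∈ τ? Yes.
Axiom (T2/T3): check pairwise unions and intersections of members of τ.
Counterexample for (T2): {18} ∪ {19} = {18, 19} ∉ τ. Therefore τ is NOT a topology.


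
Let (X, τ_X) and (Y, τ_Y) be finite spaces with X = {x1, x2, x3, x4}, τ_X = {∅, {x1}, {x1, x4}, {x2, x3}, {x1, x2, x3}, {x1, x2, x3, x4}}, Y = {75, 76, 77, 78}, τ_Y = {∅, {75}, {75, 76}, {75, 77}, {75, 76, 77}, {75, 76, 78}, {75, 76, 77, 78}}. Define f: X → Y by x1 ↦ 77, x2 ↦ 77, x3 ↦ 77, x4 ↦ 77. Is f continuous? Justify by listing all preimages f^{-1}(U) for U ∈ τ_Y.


f IS continuous.

Compute f^{-1}(U) for each U ∈ τ_Y:
  U = ∅: f^{-1}(U) = ∅ ∈ τ_X ✓.
  U = {75}: f^{-1}(U) = ∅ ∈ τ_X ✓.
  U = {75, 76}: f^{-1}(U) = ∅ ∈ τ_X ✓.
  U = {75, 77}: f^{-1}(U) = {x1, x2, x3, x4} ∈ τ_X ✓.
  U = {75, 76, 77}: f^{-1}(U) = {x1, x2, x3, x4} ∈ τ_X ✓.
  U = {75, 76, 78}: f^{-1}(U) = ∅ ∈ τ_X ✓.
  U = {75, 76, 77, 78}: f^{-1}(U) = {x1, x2, x3, x4} ∈ τ_X ✓.
Every preimage lies in τ_X, so f IS continuous.


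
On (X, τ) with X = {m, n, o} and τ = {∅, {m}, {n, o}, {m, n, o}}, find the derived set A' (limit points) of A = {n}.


A' = {o}

For each x ∈ X, list the open sets U ∈ τ with x ∈ U, then check whether U ∩ (A ∖ {x}) ≠ ∅ for every such U.
  x = m: open {m} ∋ x has {m} ∩ (A ∖ {m}) = ∅, so x is NOT a limit point.
  x = n: open {n, o} ∋ x has {n, o} ∩ (A ∖ {n}) = ∅, so x is NOT a limit point.
  x = o: opens ∋ x are {n, o}, {m, n, o}; each meets A ∖ {o}, so x IS a limit point.
Collecting: A' = {o}.


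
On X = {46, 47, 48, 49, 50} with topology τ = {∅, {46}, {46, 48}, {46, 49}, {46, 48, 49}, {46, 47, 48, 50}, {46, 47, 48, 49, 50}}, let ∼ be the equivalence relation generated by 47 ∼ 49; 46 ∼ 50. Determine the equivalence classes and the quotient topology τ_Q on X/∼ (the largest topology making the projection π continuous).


X/∼ = {[46=50], [47=49], [48]}; |τ_Q| = 2.

Equivalence classes: [46=50], [47=49], [48].
Quotient map π: X → X/∼ sends 46 ↦ [46=50], 47 ↦ [47=49], 48 ↦ [48], 49 ↦ [47=49], 50 ↦ [46=50].
For each subset V ⊆ X/∼, compute π^{-1}(V) ⊆ X and check whether π^{-1}(V) ∈ τ. V is open in τ_Q iff π^{-1}(V) ∈ τ.
  V = {}: π^{-1}(V) = ∅ ∈ τ ✓.
  V = {[46=50]}: π^{-1}(V) = {46, 50} ∉ τ ✗.
  V = {[47=49]}: π^{-1}(V) = {47, 49} ∉ τ ✗.
  V = {[46=50], [47=49]}: π^{-1}(V) = {46, 47, 49, 50} ∉ τ ✗.
  V = {[48]}: π^{-1}(V) = {48} ∉ τ ✗.
  V = {[46=50], [48]}: π^{-1}(V) = {46, 48, 50} ∉ τ ✗.
  V = {[47=49], [48]}: π^{-1}(V) = {47, 48, 49} ∉ τ ✗.
  V = {[46=50], [47=49], [48]}: π^{-1}(V) = {46, 47, 48, 49, 50} ∈ τ ✓.
Open sets in the quotient: τ_Q = {{}, {[46=50], [47=49], [48]}} (2 elements).


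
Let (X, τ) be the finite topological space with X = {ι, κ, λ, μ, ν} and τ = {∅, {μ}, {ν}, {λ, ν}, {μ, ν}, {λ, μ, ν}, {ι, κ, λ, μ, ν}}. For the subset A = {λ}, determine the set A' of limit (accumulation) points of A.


A' = {ι, κ}

For each x ∈ X, list the open sets U ∈ τ with x ∈ U, then check whether U ∩ (A ∖ {x}) ≠ ∅ for every such U.
  x = ι: opens ∋ x are {ι, κ, λ, μ, ν}; each meets A ∖ {ι}, so x IS a limit point.
  x = κ: opens ∋ x are {ι, κ, λ, μ, ν}; each meets A ∖ {κ}, so x IS a limit point.
  x = λ: open {λ, ν} ∋ x has {λ, ν} ∩ (A ∖ {λ}) = ∅, so x is NOT a limit point.
  x = μ: open {μ} ∋ x has {μ} ∩ (A ∖ {μ}) = ∅, so x is NOT a limit point.
  x = ν: open {ν} ∋ x has {ν} ∩ (A ∖ {ν}) = ∅, so x is NOT a limit point.
Collecting: A' = {ι, κ}.


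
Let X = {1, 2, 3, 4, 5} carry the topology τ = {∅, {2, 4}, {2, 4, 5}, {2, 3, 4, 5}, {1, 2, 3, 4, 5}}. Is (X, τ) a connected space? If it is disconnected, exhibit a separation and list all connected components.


(X, τ) is connected.

Find clopen sets (U ∈ τ with X ∖ U ∈ τ):
  U = ∅, X ∖ U = {1, 2, 3, 4, 5} — both open, so U is clopen.
  U = {1, 2, 3, 4, 5}, X ∖ U = ∅ — both open, so U is clopen.
Only trivial clopens (∅ and X) exist, so (X, τ) is connected.
Compute connected components by grouping points that agree on all clopens:
  component: {1, 2, 3, 4, 5}


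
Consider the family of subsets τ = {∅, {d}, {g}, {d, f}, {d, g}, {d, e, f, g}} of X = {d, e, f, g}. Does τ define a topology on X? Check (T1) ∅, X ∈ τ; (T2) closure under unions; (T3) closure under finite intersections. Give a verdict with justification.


τ is NOT a topology on X.

Axiom (T1): ∅ ∈ τ? Yes; X ∈ τ? Yes.
Axiom (T2/T3): check pairwise unions and intersections of members of τ.
Counterexample for (T2): {g} ∪ {d, f} = {d, f, g} ∉ τ. Therefore τ is NOT a topology.


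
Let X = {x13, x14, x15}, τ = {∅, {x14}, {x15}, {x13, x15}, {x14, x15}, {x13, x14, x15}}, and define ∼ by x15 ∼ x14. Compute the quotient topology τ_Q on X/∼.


X/∼ = {[x13], [x14=x15]}; |τ_Q| = 3.

Equivalence classes: [x13], [x14=x15].
Quotient map π: X → X/∼ sends x13 ↦ [x13], x14 ↦ [x14=x15], x15 ↦ [x14=x15].
For each subset V ⊆ X/∼, compute π^{-1}(V) ⊆ X and check whether π^{-1}(V) ∈ τ. V is open in τ_Q iff π^{-1}(V) ∈ τ.
  V = {}: π^{-1}(V) = ∅ ∈ τ ✓.
  V = {[x13]}: π^{-1}(V) = {x13} ∉ τ ✗.
  V = {[x14=x15]}: π^{-1}(V) = {x14, x15} ∈ τ ✓.
  V = {[x13], [x14=x15]}: π^{-1}(V) = {x13, x14, x15} ∈ τ ✓.
Open sets in the quotient: τ_Q = {{}, {[x14=x15]}, {[x13], [x14=x15]}} (3 elements).


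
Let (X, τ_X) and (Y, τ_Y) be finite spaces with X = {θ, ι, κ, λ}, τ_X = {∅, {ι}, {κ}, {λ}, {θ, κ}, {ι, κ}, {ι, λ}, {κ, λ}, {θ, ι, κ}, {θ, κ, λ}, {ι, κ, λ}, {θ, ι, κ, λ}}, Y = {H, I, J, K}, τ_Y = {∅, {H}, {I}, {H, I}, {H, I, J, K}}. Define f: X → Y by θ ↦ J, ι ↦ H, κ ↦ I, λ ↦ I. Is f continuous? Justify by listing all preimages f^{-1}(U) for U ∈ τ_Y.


f IS continuous.

Compute f^{-1}(U) for each U ∈ τ_Y:
  U = ∅: f^{-1}(U) = ∅ ∈ τ_X ✓.
  U = {H}: f^{-1}(U) = {ι} ∈ τ_X ✓.
  U = {I}: f^{-1}(U) = {κ, λ} ∈ τ_X ✓.
  U = {H, I}: f^{-1}(U) = {ι, κ, λ} ∈ τ_X ✓.
  U = {H, I, J, K}: f^{-1}(U) = {θ, ι, κ, λ} ∈ τ_X ✓.
Every preimage lies in τ_X, so f IS continuous.


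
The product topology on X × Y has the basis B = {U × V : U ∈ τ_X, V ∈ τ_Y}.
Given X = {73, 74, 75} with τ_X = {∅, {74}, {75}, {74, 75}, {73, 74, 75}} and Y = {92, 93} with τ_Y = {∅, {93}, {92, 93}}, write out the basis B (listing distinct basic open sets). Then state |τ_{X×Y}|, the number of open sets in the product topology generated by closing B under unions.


Basis B = {∅ × ∅, {74} × {93}, {75} × {93}, {74} × {92, 93}, {74, 75} × {93}, {75} × {92, 93}, {73, 74, 75} × {93}, {74, 75} × {92, 93}, {73, 74, 75} × {92, 93}}; |τ_{X×Y}| = 14.

Enumerate products U × V with U ∈ τ_X, V ∈ τ_Y (deduplicated):
  ∅ × ∅ = {} (∅)
  {74} × {93} = {(74,93)}
  {75} × {93} = {(75,93)}
  {74} × {92, 93} = {(74,92), (74,93)}
  {74, 75} × {93} = {(74,93), (75,93)}
  {75} × {92, 93} = {(75,92), (75,93)}
  {73, 74, 75} × {93} = {(73,93), (74,93), (75,93)}
  {74, 75} × {92, 93} = {(74,92), (74,93), (75,92), (75,93)}
  {73, 74, 75} × {92, 93} = {(73,92), (73,93), (74,92), (74,93), (75,92), (75,93)}
These 9 distinct sets form the basis B.
Close under arbitrary unions to get τ_{X×Y}; counting gives |τ_{X×Y}| = 14.


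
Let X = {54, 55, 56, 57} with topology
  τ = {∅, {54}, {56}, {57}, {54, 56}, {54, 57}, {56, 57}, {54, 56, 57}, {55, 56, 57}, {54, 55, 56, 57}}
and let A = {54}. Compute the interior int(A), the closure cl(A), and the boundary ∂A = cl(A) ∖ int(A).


int(A) = {54}, cl(A) = {54}, ∂A = ∅.

Closed sets in (X, τ) are complements of opens:
  closed(X, τ) = {∅, {54}, {55}, {54, 55}, {55, 56}, {55, 57}, {54, 55, 56}, {54, 55, 57}, {55, 56, 57}, {54, 55, 56, 57}}.
int(A) = ⋃ {U ∈ τ : U ⊆ A}. Opens contained in A: ∅, {54}.
Taking the union of these: int(A) = {54}.
cl(A) = ⋂ {C closed : A ⊆ C}. Closed sets containing A: {54}, {54, 55}, {54, 55, 56}, {54, 55, 57}, {54, 55, 56, 57}.
Intersecting these: cl(A) = {54}.
∂A = cl(A) ∖ int(A) = {54} ∖ {54} = ∅.


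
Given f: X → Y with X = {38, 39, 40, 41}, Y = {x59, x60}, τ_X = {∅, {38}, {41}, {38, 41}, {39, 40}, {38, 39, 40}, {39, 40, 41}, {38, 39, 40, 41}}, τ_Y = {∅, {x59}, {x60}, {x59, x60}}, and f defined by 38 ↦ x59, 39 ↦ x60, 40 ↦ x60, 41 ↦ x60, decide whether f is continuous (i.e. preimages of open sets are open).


f IS continuous.

Compute f^{-1}(U) for each U ∈ τ_Y:
  U = ∅: f^{-1}(U) = ∅ ∈ τ_X ✓.
  U = {x59}: f^{-1}(U) = {38} ∈ τ_X ✓.
  U = {x60}: f^{-1}(U) = {39, 40, 41} ∈ τ_X ✓.
  U = {x59, x60}: f^{-1}(U) = {38, 39, 40, 41} ∈ τ_X ✓.
Every preimage lies in τ_X, so f IS continuous.


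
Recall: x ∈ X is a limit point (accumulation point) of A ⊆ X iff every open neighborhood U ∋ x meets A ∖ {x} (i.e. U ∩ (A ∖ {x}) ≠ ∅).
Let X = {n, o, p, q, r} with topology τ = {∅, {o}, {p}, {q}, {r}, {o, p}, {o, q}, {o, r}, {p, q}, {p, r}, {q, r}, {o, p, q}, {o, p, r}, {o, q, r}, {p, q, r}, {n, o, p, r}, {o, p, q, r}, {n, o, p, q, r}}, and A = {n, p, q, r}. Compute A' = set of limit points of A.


A' = {n}

For each x ∈ X, list the open sets U ∈ τ with x ∈ U, then check whether U ∩ (A ∖ {x}) ≠ ∅ for every such U.
  x = n: opens ∋ x are {n, o, p, r}, {n, o, p, q, r}; each meets A ∖ {n}, so x IS a limit point.
  x = o: open {o} ∋ x has {o} ∩ (A ∖ {o}) = ∅, so x is NOT a limit point.
  x = p: open {p} ∋ x has {p} ∩ (A ∖ {p}) = ∅, so x is NOT a limit point.
  x = q: open {q} ∋ x has {q} ∩ (A ∖ {q}) = ∅, so x is NOT a limit point.
  x = r: open {r} ∋ x has {r} ∩ (A ∖ {r}) = ∅, so x is NOT a limit point.
Collecting: A' = {n}.


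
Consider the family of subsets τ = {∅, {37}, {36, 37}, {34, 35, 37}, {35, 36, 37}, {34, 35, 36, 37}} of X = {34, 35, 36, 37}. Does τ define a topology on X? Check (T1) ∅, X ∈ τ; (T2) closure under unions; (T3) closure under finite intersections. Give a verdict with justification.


τ is NOT a topology on X.

Axiom (T1): ∅ ∈ τ? Yes; X ∈ τ? Yes.
Axiom (T2/T3): check pairwise unions and intersections of members of τ.
Counterexample for (T3): {34, 35, 37} ∩ {35, 36, 37} = {35, 37} ∉ τ. Therefore τ is NOT a topology.


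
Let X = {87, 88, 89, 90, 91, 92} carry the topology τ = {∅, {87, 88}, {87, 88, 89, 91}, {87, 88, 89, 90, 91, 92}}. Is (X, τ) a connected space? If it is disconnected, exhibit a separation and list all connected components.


(X, τ) is connected.

Find clopen sets (U ∈ τ with X ∖ U ∈ τ):
  U = ∅, X ∖ U = {87, 88, 89, 90, 91, 92} — both open, so U is clopen.
  U = {87, 88, 89, 90, 91, 92}, X ∖ U = ∅ — both open, so U is clopen.
Only trivial clopens (∅ and X) exist, so (X, τ) is connected.
Compute connected components by grouping points that agree on all clopens:
  component: {87, 88, 89, 90, 91, 92}


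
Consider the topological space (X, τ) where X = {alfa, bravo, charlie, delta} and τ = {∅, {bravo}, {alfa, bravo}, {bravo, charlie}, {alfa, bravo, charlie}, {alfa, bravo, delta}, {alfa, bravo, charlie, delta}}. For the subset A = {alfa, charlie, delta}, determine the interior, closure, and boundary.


int(A) = ∅, cl(A) = {alfa, charlie, delta}, ∂A = {alfa, charlie, delta}.

Closed sets in (X, τ) are complements of opens:
  closed(X, τ) = {∅, {charlie}, {delta}, {alfa, delta}, {charlie, delta}, {alfa, charlie, delta}, {alfa, bravo, charlie, delta}}.
int(A) = ⋃ {U ∈ τ : U ⊆ A}. Opens contained in A: ∅.
Taking the union of these: int(A) = ∅.
cl(A) = ⋂ {C closed : A ⊆ C}. Closed sets containing A: {alfa, charlie, delta}, {alfa, bravo, charlie, delta}.
Intersecting these: cl(A) = {alfa, charlie, delta}.
∂A = cl(A) ∖ int(A) = {alfa, charlie, delta} ∖ ∅ = {alfa, charlie, delta}.


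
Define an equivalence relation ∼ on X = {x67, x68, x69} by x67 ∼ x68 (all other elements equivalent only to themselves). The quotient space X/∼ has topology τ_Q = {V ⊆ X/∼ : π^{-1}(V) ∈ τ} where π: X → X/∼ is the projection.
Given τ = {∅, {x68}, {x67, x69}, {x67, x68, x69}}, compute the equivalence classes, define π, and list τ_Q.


X/∼ = {[x67=x68], [x69]}; |τ_Q| = 2.

Equivalence classes: [x67=x68], [x69].
Quotient map π: X → X/∼ sends x67 ↦ [x67=x68], x68 ↦ [x67=x68], x69 ↦ [x69].
For each subset V ⊆ X/∼, compute π^{-1}(V) ⊆ X and check whether π^{-1}(V) ∈ τ. V is open in τ_Q iff π^{-1}(V) ∈ τ.
  V = {}: π^{-1}(V) = ∅ ∈ τ ✓.
  V = {[x67=x68]}: π^{-1}(V) = {x67, x68} ∉ τ ✗.
  V = {[x69]}: π^{-1}(V) = {x69} ∉ τ ✗.
  V = {[x67=x68], [x69]}: π^{-1}(V) = {x67, x68, x69} ∈ τ ✓.
Open sets in the quotient: τ_Q = {{}, {[x67=x68], [x69]}} (2 elements).


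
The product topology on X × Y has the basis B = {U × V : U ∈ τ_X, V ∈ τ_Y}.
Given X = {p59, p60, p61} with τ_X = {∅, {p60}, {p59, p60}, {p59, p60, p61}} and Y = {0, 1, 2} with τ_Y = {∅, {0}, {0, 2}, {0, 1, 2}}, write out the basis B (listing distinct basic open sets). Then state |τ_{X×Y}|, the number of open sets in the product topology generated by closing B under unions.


Basis B = {∅ × ∅, {p60} × {0}, {p59, p60} × {0}, {p60} × {0, 2}, {p59, p60, p61} × {0}, {p60} × {0, 1, 2}, {p59, p60} × {0, 2}, {p59, p60} × {0, 1, 2}, {p59, p60, p61} × {0, 2}, {p59, p60, p61} × {0, 1, 2}}; |τ_{X×Y}| = 20.

Enumerate products U × V with U ∈ τ_X, V ∈ τ_Y (deduplicated):
  ∅ × ∅ = {} (∅)
  {p60} × {0} = {(p60,0)}
  {p59, p60} × {0} = {(p59,0), (p60,0)}
  {p60} × {0, 2} = {(p60,0), (p60,2)}
  {p59, p60, p61} × {0} = {(p59,0), (p60,0), (p61,0)}
  {p60} × {0, 1, 2} = {(p60,0), (p60,1), (p60,2)}
  {p59, p60} × {0, 2} = {(p59,0), (p59,2), (p60,0), (p60,2)}
  {p59, p60} × {0, 1, 2} = {(p59,0), (p59,1), (p59,2), (p60,0), (p60,1), (p60,2)}
  {p59, p60, p61} × {0, 2} = {(p59,0), (p59,2), (p60,0), (p60,2), (p61,0), (p61,2)}
  {p59, p60, p61} × {0, 1, 2} = {(p59,0), (p59,1), (p59,2), (p60,0), (p60,1), (p60,2), (p61,0), (p61,1), (p61,2)}
These 10 distinct sets form the basis B.
Close under arbitrary unions to get τ_{X×Y}; counting gives |τ_{X×Y}| = 20.


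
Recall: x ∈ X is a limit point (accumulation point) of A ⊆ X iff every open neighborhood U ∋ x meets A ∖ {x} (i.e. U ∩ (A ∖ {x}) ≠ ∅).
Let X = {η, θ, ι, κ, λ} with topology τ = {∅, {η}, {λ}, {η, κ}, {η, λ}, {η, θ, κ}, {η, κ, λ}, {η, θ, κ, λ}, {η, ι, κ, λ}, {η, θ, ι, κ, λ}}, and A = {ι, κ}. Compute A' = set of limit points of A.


A' = {θ, ι}

For each x ∈ X, list the open sets U ∈ τ with x ∈ U, then check whether U ∩ (A ∖ {x}) ≠ ∅ for every such U.
  x = η: open {η} ∋ x has {η} ∩ (A ∖ {η}) = ∅, so x is NOT a limit point.
  x = θ: opens ∋ x are {η, θ, κ}, {η, θ, κ, λ}, {η, θ, ι, κ, λ}; each meets A ∖ {θ}, so x IS a limit point.
  x = ι: opens ∋ x are {η, ι, κ, λ}, {η, θ, ι, κ, λ}; each meets A ∖ {ι}, so x IS a limit point.
  x = κ: open {η, κ} ∋ x has {η, κ} ∩ (A ∖ {κ}) = ∅, so x is NOT a limit point.
  x = λ: open {λ} ∋ x has {λ} ∩ (A ∖ {λ}) = ∅, so x is NOT a limit point.
Collecting: A' = {θ, ι}.


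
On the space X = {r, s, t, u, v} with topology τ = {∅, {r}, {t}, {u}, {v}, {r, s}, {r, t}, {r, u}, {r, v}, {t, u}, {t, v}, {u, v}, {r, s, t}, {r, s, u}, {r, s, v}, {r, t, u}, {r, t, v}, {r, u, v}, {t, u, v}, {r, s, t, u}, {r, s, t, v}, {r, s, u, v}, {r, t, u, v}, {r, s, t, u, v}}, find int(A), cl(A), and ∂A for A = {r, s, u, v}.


int(A) = {r, s, u, v}, cl(A) = {r, s, u, v}, ∂A = ∅.

Closed sets in (X, τ) are complements of opens:
  closed(X, τ) = {∅, {s}, {t}, {u}, {v}, {r, s}, {s, t}, {s, u}, {s, v}, {t, u}, {t, v}, {u, v}, {r, s, t}, {r, s, u}, {r, s, v}, {s, t, u}, {s, t, v}, {s, u, v}, {t, u, v}, {r, s, t, u}, {r, s, t, v}, {r, s, u, v}, {s, t, u, v}, {r, s, t, u, v}}.
int(A) = ⋃ {U ∈ τ : U ⊆ A}. Opens contained in A: ∅, {r}, {u}, {v}, {r, s}, {r, u}, {r, v}, {u, v}, {r, s, u}, {r, s, v}, {r, u, v}, {r, s, u, v}.
Taking the union of these: int(A) = {r, s, u, v}.
cl(A) = ⋂ {C closed : A ⊆ C}. Closed sets containing A: {r, s, u, v}, {r, s, t, u, v}.
Intersecting these: cl(A) = {r, s, u, v}.
∂A = cl(A) ∖ int(A) = {r, s, u, v} ∖ {r, s, u, v} = ∅.


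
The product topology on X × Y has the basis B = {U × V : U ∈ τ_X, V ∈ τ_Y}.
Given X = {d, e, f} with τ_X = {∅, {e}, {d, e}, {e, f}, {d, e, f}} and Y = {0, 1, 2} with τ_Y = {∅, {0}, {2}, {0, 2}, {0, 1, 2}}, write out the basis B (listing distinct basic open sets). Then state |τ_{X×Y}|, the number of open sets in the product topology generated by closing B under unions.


Basis B = {∅ × ∅, {e} × {0}, {e} × {2}, {d, e} × {0}, {d, e} × {2}, {e} × {0, 2}, {e, f} × {0}, {e, f} × {2}, {d, e, f} × {0}, {d, e, f} × {2}, {e} × {0, 1, 2}, {d, e} × {0, 2}, {e, f} × {0, 2}, {d, e} × {0, 1, 2}, {d, e, f} × {0, 2}, {e, f} × {0, 1, 2}, {d, e, f} × {0, 1, 2}}; |τ_{X×Y}| = 50.

Enumerate products U × V with U ∈ τ_X, V ∈ τ_Y (deduplicated):
  ∅ × ∅ = {} (∅)
  {e} × {0} = {(e,0)}
  {e} × {2} = {(e,2)}
  {d, e} × {0} = {(d,0), (e,0)}
  {d, e} × {2} = {(d,2), (e,2)}
  {e} × {0, 2} = {(e,0), (e,2)}
  {e, f} × {0} = {(e,0), (f,0)}
  {e, f} × {2} = {(e,2), (f,2)}
  {d, e, f} × {0} = {(d,0), (e,0), (f,0)}
  {d, e, f} × {2} = {(d,2), (e,2), (f,2)}
  {e} × {0, 1, 2} = {(e,0), (e,1), (e,2)}
  {d, e} × {0, 2} = {(d,0), (d,2), (e,0), (e,2)}
  {e, f} × {0, 2} = {(e,0), (e,2), (f,0), (f,2)}
  {d, e} × {0, 1, 2} = {(d,0), (d,1), (d,2), (e,0), (e,1), (e,2)}
  {d, e, f} × {0, 2} = {(d,0), (d,2), (e,0), (e,2), (f,0), (f,2)}
  {e, f} × {0, 1, 2} = {(e,0), (e,1), (e,2), (f,0), (f,1), (f,2)}
  {d, e, f} × {0, 1, 2} = {(d,0), (d,1), (d,2), (e,0), (e,1), (e,2), (f,0), (f,1), (f,2)}
These 17 distinct sets form the basis B.
Close under arbitrary unions to get τ_{X×Y}; counting gives |τ_{X×Y}| = 50.


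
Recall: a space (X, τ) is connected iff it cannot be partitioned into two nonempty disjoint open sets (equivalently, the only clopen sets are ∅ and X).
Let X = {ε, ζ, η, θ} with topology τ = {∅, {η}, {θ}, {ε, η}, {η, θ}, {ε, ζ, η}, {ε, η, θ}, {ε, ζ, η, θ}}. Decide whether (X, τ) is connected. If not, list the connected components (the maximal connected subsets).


(X, τ) is disconnected; components = [{θ}, {ε, ζ, η}].

Find clopen sets (U ∈ τ with X ∖ U ∈ τ):
  U = ∅, X ∖ U = {ε, ζ, η, θ} — both open, so U is clopen.
  U = {θ}, X ∖ U = {ε, ζ, η} — both open, so U is clopen.
  U = {ε, ζ, η}, X ∖ U = {θ} — both open, so U is clopen.
  U = {ε, ζ, η, θ}, X ∖ U = ∅ — both open, so U is clopen.
Nontrivial clopen(s) exist: e.g. {ε, ζ, η}. So (X, τ) is disconnected.
Compute connected components by grouping points that agree on all clopens:
  component: {θ}
  component: {ε, ζ, η}


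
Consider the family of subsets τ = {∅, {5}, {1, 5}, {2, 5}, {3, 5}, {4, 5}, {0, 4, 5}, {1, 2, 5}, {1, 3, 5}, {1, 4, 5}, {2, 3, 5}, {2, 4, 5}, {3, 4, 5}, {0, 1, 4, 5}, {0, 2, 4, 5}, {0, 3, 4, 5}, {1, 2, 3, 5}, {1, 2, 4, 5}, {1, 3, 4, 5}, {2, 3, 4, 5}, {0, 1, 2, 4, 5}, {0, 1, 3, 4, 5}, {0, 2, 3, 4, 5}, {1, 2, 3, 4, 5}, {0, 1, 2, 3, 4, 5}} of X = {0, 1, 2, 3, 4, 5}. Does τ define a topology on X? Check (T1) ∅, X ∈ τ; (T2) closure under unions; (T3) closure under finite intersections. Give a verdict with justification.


τ IS a topology on X.

Axiom (T1): ∅ ∈ τ? Yes; X ∈ τ? Yes.
Axiom (T2/T3): check pairwise unions and intersections of members of τ.
All pairwise intersections and unions checked — each lies in τ. Therefore τ satisfies (T1), (T2), (T3): it IS a topology on X.


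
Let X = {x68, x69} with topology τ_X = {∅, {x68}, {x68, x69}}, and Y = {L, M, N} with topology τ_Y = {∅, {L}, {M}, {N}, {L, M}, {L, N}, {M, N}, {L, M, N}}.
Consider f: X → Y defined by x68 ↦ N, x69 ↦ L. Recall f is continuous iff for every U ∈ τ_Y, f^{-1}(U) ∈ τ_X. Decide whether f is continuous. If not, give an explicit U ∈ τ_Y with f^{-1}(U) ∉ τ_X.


f is NOT continuous.

Compute f^{-1}(U) for each U ∈ τ_Y:
  U = ∅: f^{-1}(U) = ∅ ∈ τ_X ✓.
  U = {L}: f^{-1}(U) = {x69} ∉ τ_X ✗.
  U = {M}: f^{-1}(U) = ∅ ∈ τ_X ✓.
  U = {N}: f^{-1}(U) = {x68} ∈ τ_X ✓.
  U = {L, M}: f^{-1}(U) = {x69} ∉ τ_X ✗.
  U = {L, N}: f^{-1}(U) = {x68, x69} ∈ τ_X ✓.
  U = {M, N}: f^{-1}(U) = {x68} ∈ τ_X ✓.
  U = {L, M, N}: f^{-1}(U) = {x68, x69} ∈ τ_X ✓.
Found U = {L} with f^{-1}(U) = {x69} not in τ_X. Therefore f is NOT continuous.


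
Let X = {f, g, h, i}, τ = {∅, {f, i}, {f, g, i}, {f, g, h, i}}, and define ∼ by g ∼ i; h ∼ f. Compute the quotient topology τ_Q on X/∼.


X/∼ = {[f=h], [g=i]}; |τ_Q| = 2.

Equivalence classes: [f=h], [g=i].
Quotient map π: X → X/∼ sends f ↦ [f=h], g ↦ [g=i], h ↦ [f=h], i ↦ [g=i].
For each subset V ⊆ X/∼, compute π^{-1}(V) ⊆ X and check whether π^{-1}(V) ∈ τ. V is open in τ_Q iff π^{-1}(V) ∈ τ.
  V = {}: π^{-1}(V) = ∅ ∈ τ ✓.
  V = {[f=h]}: π^{-1}(V) = {f, h} ∉ τ ✗.
  V = {[g=i]}: π^{-1}(V) = {g, i} ∉ τ ✗.
  V = {[f=h], [g=i]}: π^{-1}(V) = {f, g, h, i} ∈ τ ✓.
Open sets in the quotient: τ_Q = {{}, {[f=h], [g=i]}} (2 elements).


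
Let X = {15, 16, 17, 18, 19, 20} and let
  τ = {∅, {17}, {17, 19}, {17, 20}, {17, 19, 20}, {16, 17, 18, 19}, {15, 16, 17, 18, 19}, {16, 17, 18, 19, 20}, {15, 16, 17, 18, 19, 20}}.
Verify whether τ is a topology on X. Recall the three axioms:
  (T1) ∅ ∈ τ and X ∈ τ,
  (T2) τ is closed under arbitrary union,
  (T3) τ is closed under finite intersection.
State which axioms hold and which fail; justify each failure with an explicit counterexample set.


τ IS a topology on X.

Axiom (T1): ∅ ∈ τ? Yes; X ∈ τ? Yes.
Axiom (T2/T3): check pairwise unions and intersections of members of τ.
All pairwise intersections and unions checked — each lies in τ. Therefore τ satisfies (T1), (T2), (T3): it IS a topology on X.


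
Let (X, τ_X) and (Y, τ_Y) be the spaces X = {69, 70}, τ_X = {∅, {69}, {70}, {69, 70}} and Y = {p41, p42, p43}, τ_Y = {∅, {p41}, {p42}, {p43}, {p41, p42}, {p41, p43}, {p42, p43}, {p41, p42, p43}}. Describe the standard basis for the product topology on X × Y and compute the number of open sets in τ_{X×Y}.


Basis B = {∅ × ∅, {69} × {p41}, {69} × {p42}, {69} × {p43}, {70} × {p41}, {70} × {p42}, {70} × {p43}, {69} × {p41, p42}, {69} × {p41, p43}, {69, 70} × {p41}, {69} × {p42, p43}, {69, 70} × {p42}, {69, 70} × {p43}, {70} × {p41, p42}, {70} × {p41, p43}, {70} × {p42, p43}, {69} × {p41, p42, p43}, {70} × {p41, p42, p43}, {69, 70} × {p41, p42}, {69, 70} × {p41, p43}, {69, 70} × {p42, p43}, {69, 70} × {p41, p42, p43}}; |τ_{X×Y}| = 64.

Enumerate products U × V with U ∈ τ_X, V ∈ τ_Y (deduplicated):
  ∅ × ∅ = {} (∅)
  {69} × {p41} = {(69,p41)}
  {69} × {p42} = {(69,p42)}
  {69} × {p43} = {(69,p43)}
  {70} × {p41} = {(70,p41)}
  {70} × {p42} = {(70,p42)}
  {70} × {p43} = {(70,p43)}
  {69} × {p41, p42} = {(69,p41), (69,p42)}
  {69} × {p41, p43} = {(69,p41), (69,p43)}
  {69, 70} × {p41} = {(69,p41), (70,p41)}
  {69} × {p42, p43} = {(69,p42), (69,p43)}
  {69, 70} × {p42} = {(69,p42), (70,p42)}
  {69, 70} × {p43} = {(69,p43), (70,p43)}
  {70} × {p41, p42} = {(70,p41), (70,p42)}
  {70} × {p41, p43} = {(70,p41), (70,p43)}
  {70} × {p42, p43} = {(70,p42), (70,p43)}
  {69} × {p41, p42, p43} = {(69,p41), (69,p42), (69,p43)}
  {70} × {p41, p42, p43} = {(70,p41), (70,p42), (70,p43)}
  {69, 70} × {p41, p42} = {(69,p41), (69,p42), (70,p41), (70,p42)}
  {69, 70} × {p41, p43} = {(69,p41), (69,p43), (70,p41), (70,p43)}
  {69, 70} × {p42, p43} = {(69,p42), (69,p43), (70,p42), (70,p43)}
  {69, 70} × {p41, p42, p43} = {(69,p41), (69,p42), (69,p43), (70,p41), (70,p42), (70,p43)}
These 22 distinct sets form the basis B.
Close under arbitrary unions to get τ_{X×Y}; counting gives |τ_{X×Y}| = 64.


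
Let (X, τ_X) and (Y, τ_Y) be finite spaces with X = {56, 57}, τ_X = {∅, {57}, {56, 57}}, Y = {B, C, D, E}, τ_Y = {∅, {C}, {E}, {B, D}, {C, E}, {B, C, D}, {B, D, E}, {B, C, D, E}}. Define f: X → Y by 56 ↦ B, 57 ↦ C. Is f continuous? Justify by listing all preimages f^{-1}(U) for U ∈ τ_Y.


f is NOT continuous.

Compute f^{-1}(U) for each U ∈ τ_Y:
  U = ∅: f^{-1}(U) = ∅ ∈ τ_X ✓.
  U = {C}: f^{-1}(U) = {57} ∈ τ_X ✓.
  U = {E}: f^{-1}(U) = ∅ ∈ τ_X ✓.
  U = {B, D}: f^{-1}(U) = {56} ∉ τ_X ✗.
  U = {C, E}: f^{-1}(U) = {57} ∈ τ_X ✓.
  U = {B, C, D}: f^{-1}(U) = {56, 57} ∈ τ_X ✓.
  U = {B, D, E}: f^{-1}(U) = {56} ∉ τ_X ✗.
  U = {B, C, D, E}: f^{-1}(U) = {56, 57} ∈ τ_X ✓.
Found U = {B, D} with f^{-1}(U) = {56} not in τ_X. Therefore f is NOT continuous.


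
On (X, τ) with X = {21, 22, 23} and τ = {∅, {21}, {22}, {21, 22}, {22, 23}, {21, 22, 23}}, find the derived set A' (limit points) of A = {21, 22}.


A' = {23}

For each x ∈ X, list the open sets U ∈ τ with x ∈ U, then check whether U ∩ (A ∖ {x}) ≠ ∅ for every such U.
  x = 21: open {21} ∋ x has {21} ∩ (A ∖ {21}) = ∅, so x is NOT a limit point.
  x = 22: open {22} ∋ x has {22} ∩ (A ∖ {22}) = ∅, so x is NOT a limit point.
  x = 23: opens ∋ x are {22, 23}, {21, 22, 23}; each meets A ∖ {23}, so x IS a limit point.
Collecting: A' = {23}.


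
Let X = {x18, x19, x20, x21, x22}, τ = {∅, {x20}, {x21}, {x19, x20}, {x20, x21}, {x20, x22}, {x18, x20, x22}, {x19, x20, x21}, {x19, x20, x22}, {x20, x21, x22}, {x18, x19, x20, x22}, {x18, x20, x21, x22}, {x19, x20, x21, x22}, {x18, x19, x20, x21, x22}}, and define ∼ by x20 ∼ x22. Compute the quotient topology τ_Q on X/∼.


X/∼ = {[x18], [x19], [x20=x22], [x21]}; |τ_Q| = 10.

Equivalence classes: [x18], [x19], [x20=x22], [x21].
Quotient map π: X → X/∼ sends x18 ↦ [x18], x19 ↦ [x19], x20 ↦ [x20=x22], x21 ↦ [x21], x22 ↦ [x20=x22].
For each subset V ⊆ X/∼, compute π^{-1}(V) ⊆ X and check whether π^{-1}(V) ∈ τ. V is open in τ_Q iff π^{-1}(V) ∈ τ.
  V = {}: π^{-1}(V) = ∅ ∈ τ ✓.
  V = {[x18]}: π^{-1}(V) = {x18} ∉ τ ✗.
  V = {[x19]}: π^{-1}(V) = {x19} ∉ τ ✗.
  V = {[x18], [x19]}: π^{-1}(V) = {x18, x19} ∉ τ ✗.
  V = {[x20=x22]}: π^{-1}(V) = {x20, x22} ∈ τ ✓.
  V = {[x18], [x20=x22]}: π^{-1}(V) = {x18, x20, x22} ∈ τ ✓.
  V = {[x19], [x20=x22]}: π^{-1}(V) = {x19, x20, x22} ∈ τ ✓.
  V = {[x18], [x19], [x20=x22]}: π^{-1}(V) = {x18, x19, x20, x22} ∈ τ ✓.
  V = {[x21]}: π^{-1}(V) = {x21} ∈ τ ✓.
  V = {[x18], [x21]}: π^{-1}(V) = {x18, x21} ∉ τ ✗.
  V = {[x19], [x21]}: π^{-1}(V) = {x19, x21} ∉ τ ✗.
  V = {[x18], [x19], [x21]}: π^{-1}(V) = {x18, x19, x21} ∉ τ ✗.
  V = {[x20=x22], [x21]}: π^{-1}(V) = {x20, x21, x22} ∈ τ ✓.
  V = {[x18], [x20=x22], [x21]}: π^{-1}(V) = {x18, x20, x21, x22} ∈ τ ✓.
  V = {[x19], [x20=x22], [x21]}: π^{-1}(V) = {x19, x20, x21, x22} ∈ τ ✓.
  V = {[x18], [x19], [x20=x22], [x21]}: π^{-1}(V) = {x18, x19, x20, x21, x22} ∈ τ ✓.
Open sets in the quotient: τ_Q = {{}, {[x20=x22]}, {[x18], [x20=x22]}, {[x19], [x20=x22]}, {[x18], [x19], [x20=x22]}, {[x21]}, {[x20=x22], [x21]}, {[x18], [x20=x22], [x21]}, {[x19], [x20=x22], [x21]}, {[x18], [x19], [x20=x22], [x21]}} (10 elements).


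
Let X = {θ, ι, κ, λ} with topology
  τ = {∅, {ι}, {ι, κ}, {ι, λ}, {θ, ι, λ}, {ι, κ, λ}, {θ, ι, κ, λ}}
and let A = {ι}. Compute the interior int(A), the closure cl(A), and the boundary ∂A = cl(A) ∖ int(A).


int(A) = {ι}, cl(A) = {θ, ι, κ, λ}, ∂A = {θ, κ, λ}.

Closed sets in (X, τ) are complements of opens:
  closed(X, τ) = {∅, {θ}, {κ}, {θ, κ}, {θ, λ}, {θ, κ, λ}, {θ, ι, κ, λ}}.
int(A) = ⋃ {U ∈ τ : U ⊆ A}. Opens contained in A: ∅, {ι}.
Taking the union of these: int(A) = {ι}.
cl(A) = ⋂ {C closed : A ⊆ C}. Closed sets containing A: {θ, ι, κ, λ}.
Intersecting these: cl(A) = {θ, ι, κ, λ}.
∂A = cl(A) ∖ int(A) = {θ, ι, κ, λ} ∖ {ι} = {θ, κ, λ}.


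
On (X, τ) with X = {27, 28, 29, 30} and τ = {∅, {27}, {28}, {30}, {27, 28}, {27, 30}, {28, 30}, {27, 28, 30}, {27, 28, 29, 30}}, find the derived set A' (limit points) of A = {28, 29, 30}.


A' = {29}

For each x ∈ X, list the open sets U ∈ τ with x ∈ U, then check whether U ∩ (A ∖ {x}) ≠ ∅ for every such U.
  x = 27: open {27} ∋ x has {27} ∩ (A ∖ {27}) = ∅, so x is NOT a limit point.
  x = 28: open {28} ∋ x has {28} ∩ (A ∖ {28}) = ∅, so x is NOT a limit point.
  x = 29: opens ∋ x are {27, 28, 29, 30}; each meets A ∖ {29}, so x IS a limit point.
  x = 30: open {30} ∋ x has {30} ∩ (A ∖ {30}) = ∅, so x is NOT a limit point.
Collecting: A' = {29}.


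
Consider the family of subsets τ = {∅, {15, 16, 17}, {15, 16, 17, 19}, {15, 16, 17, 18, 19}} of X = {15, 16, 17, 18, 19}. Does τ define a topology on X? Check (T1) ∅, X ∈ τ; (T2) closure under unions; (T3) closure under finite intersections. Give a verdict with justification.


τ IS a topology on X.

Axiom (T1): ∅ ∈ τ? Yes; X ∈ τ? Yes.
Axiom (T2/T3): check pairwise unions and intersections of members of τ.
All pairwise intersections and unions checked — each lies in τ. Therefore τ satisfies (T1), (T2), (T3): it IS a topology on X.


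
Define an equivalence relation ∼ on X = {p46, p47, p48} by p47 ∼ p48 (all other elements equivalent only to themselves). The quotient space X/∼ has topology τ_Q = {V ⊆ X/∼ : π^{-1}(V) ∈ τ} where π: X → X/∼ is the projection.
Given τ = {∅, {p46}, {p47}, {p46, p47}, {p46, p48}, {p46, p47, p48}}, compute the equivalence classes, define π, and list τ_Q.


X/∼ = {[p46], [p47=p48]}; |τ_Q| = 3.

Equivalence classes: [p46], [p47=p48].
Quotient map π: X → X/∼ sends p46 ↦ [p46], p47 ↦ [p47=p48], p48 ↦ [p47=p48].
For each subset V ⊆ X/∼, compute π^{-1}(V) ⊆ X and check whether π^{-1}(V) ∈ τ. V is open in τ_Q iff π^{-1}(V) ∈ τ.
  V = {}: π^{-1}(V) = ∅ ∈ τ ✓.
  V = {[p46]}: π^{-1}(V) = {p46} ∈ τ ✓.
  V = {[p47=p48]}: π^{-1}(V) = {p47, p48} ∉ τ ✗.
  V = {[p46], [p47=p48]}: π^{-1}(V) = {p46, p47, p48} ∈ τ ✓.
Open sets in the quotient: τ_Q = {{}, {[p46]}, {[p46], [p47=p48]}} (3 elements).


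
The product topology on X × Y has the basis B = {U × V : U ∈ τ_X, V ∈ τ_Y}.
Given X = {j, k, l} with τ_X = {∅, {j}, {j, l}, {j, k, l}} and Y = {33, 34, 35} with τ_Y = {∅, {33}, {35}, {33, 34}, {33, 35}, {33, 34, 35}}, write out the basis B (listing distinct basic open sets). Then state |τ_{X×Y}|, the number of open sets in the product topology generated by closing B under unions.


Basis B = {∅ × ∅, {j} × {33}, {j} × {35}, {j} × {33, 34}, {j} × {33, 35}, {j, l} × {33}, {j, l} × {35}, {j} × {33, 34, 35}, {j, k, l} × {33}, {j, k, l} × {35}, {j, l} × {33, 34}, {j, l} × {33, 35}, {j, l} × {33, 34, 35}, {j, k, l} × {33, 34}, {j, k, l} × {33, 35}, {j, k, l} × {33, 34, 35}}; |τ_{X×Y}| = 40.

Enumerate products U × V with U ∈ τ_X, V ∈ τ_Y (deduplicated):
  ∅ × ∅ = {} (∅)
  {j} × {33} = {(j,33)}
  {j} × {35} = {(j,35)}
  {j} × {33, 34} = {(j,33), (j,34)}
  {j} × {33, 35} = {(j,33), (j,35)}
  {j, l} × {33} = {(j,33), (l,33)}
  {j, l} × {35} = {(j,35), (l,35)}
  {j} × {33, 34, 35} = {(j,33), (j,34), (j,35)}
  {j, k, l} × {33} = {(j,33), (k,33), (l,33)}
  {j, k, l} × {35} = {(j,35), (k,35), (l,35)}
  {j, l} × {33, 34} = {(j,33), (j,34), (l,33), (l,34)}
  {j, l} × {33, 35} = {(j,33), (j,35), (l,33), (l,35)}
  {j, l} × {33, 34, 35} = {(j,33), (j,34), (j,35), (l,33), (l,34), (l,35)}
  {j, k, l} × {33, 34} = {(j,33), (j,34), (k,33), (k,34), (l,33), (l,34)}
  {j, k, l} × {33, 35} = {(j,33), (j,35), (k,33), (k,35), (l,33), (l,35)}
  {j, k, l} × {33, 34, 35} = {(j,33), (j,34), (j,35), (k,33), (k,34), (k,35), (l,33), (l,34), (l,35)}
These 16 distinct sets form the basis B.
Close under arbitrary unions to get τ_{X×Y}; counting gives |τ_{X×Y}| = 40.


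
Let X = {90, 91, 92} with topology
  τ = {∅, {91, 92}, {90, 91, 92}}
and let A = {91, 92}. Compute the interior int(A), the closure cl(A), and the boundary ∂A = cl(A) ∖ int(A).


int(A) = {91, 92}, cl(A) = {90, 91, 92}, ∂A = {90}.

Closed sets in (X, τ) are complements of opens:
  closed(X, τ) = {∅, {90}, {90, 91, 92}}.
int(A) = ⋃ {U ∈ τ : U ⊆ A}. Opens contained in A: ∅, {91, 92}.
Taking the union of these: int(A) = {91, 92}.
cl(A) = ⋂ {C closed : A ⊆ C}. Closed sets containing A: {90, 91, 92}.
Intersecting these: cl(A) = {90, 91, 92}.
∂A = cl(A) ∖ int(A) = {90, 91, 92} ∖ {91, 92} = {90}.


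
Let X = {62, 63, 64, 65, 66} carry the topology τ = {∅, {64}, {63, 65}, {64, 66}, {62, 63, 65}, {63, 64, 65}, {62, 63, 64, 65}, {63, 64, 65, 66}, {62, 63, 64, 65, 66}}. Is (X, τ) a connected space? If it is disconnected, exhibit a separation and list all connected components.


(X, τ) is disconnected; components = [{64, 66}, {62, 63, 65}].

Find clopen sets (U ∈ τ with X ∖ U ∈ τ):
  U = ∅, X ∖ U = {62, 63, 64, 65, 66} — both open, so U is clopen.
  U = {64, 66}, X ∖ U = {62, 63, 65} — both open, so U is clopen.
  U = {62, 63, 65}, X ∖ U = {64, 66} — both open, so U is clopen.
  U = {62, 63, 64, 65, 66}, X ∖ U = ∅ — both open, so U is clopen.
Nontrivial clopen(s) exist: e.g. {62, 63, 65}. So (X, τ) is disconnected.
Compute connected components by grouping points that agree on all clopens:
  component: {64, 66}
  component: {62, 63, 65}


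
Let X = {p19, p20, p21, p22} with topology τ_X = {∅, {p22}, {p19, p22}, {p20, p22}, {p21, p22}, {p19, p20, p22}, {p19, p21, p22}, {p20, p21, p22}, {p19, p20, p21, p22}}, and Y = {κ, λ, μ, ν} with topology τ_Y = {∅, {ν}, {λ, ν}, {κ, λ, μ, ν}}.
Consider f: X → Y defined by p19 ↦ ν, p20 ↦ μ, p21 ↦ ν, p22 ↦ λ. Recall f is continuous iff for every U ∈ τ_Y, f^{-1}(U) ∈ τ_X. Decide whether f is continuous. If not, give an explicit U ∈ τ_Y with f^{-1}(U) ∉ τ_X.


f is NOT continuous.

Compute f^{-1}(U) for each U ∈ τ_Y:
  U = ∅: f^{-1}(U) = ∅ ∈ τ_X ✓.
  U = {ν}: f^{-1}(U) = {p19, p21} ∉ τ_X ✗.
  U = {λ, ν}: f^{-1}(U) = {p19, p21, p22} ∈ τ_X ✓.
  U = {κ, λ, μ, ν}: f^{-1}(U) = {p19, p20, p21, p22} ∈ τ_X ✓.
Found U = {ν} with f^{-1}(U) = {p19, p21} not in τ_X. Therefore f is NOT continuous.


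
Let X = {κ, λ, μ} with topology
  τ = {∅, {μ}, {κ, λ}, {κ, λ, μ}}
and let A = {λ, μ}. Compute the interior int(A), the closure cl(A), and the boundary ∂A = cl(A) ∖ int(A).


int(A) = {μ}, cl(A) = {κ, λ, μ}, ∂A = {κ, λ}.

Closed sets in (X, τ) are complements of opens:
  closed(X, τ) = {∅, {μ}, {κ, λ}, {κ, λ, μ}}.
int(A) = ⋃ {U ∈ τ : U ⊆ A}. Opens contained in A: ∅, {μ}.
Taking the union of these: int(A) = {μ}.
cl(A) = ⋂ {C closed : A ⊆ C}. Closed sets containing A: {κ, λ, μ}.
Intersecting these: cl(A) = {κ, λ, μ}.
∂A = cl(A) ∖ int(A) = {κ, λ, μ} ∖ {μ} = {κ, λ}.


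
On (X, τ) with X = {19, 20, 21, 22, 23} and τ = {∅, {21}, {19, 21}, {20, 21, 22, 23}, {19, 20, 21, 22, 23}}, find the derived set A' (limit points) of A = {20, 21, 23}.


A' = {19, 20, 22, 23}

For each x ∈ X, list the open sets U ∈ τ with x ∈ U, then check whether U ∩ (A ∖ {x}) ≠ ∅ for every such U.
  x = 19: opens ∋ x are {19, 21}, {19, 20, 21, 22, 23}; each meets A ∖ {19}, so x IS a limit point.
  x = 20: opens ∋ x are {20, 21, 22, 23}, {19, 20, 21, 22, 23}; each meets A ∖ {20}, so x IS a limit point.
  x = 21: open {21} ∋ x has {21} ∩ (A ∖ {21}) = ∅, so x is NOT a limit point.
  x = 22: opens ∋ x are {20, 21, 22, 23}, {19, 20, 21, 22, 23}; each meets A ∖ {22}, so x IS a limit point.
  x = 23: opens ∋ x are {20, 21, 22, 23}, {19, 20, 21, 22, 23}; each meets A ∖ {23}, so x IS a limit point.
Collecting: A' = {19, 20, 22, 23}.
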